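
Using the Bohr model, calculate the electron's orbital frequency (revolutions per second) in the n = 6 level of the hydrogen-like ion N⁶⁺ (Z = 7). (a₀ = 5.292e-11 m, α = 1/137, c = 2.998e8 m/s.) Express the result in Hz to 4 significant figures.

r = n²a₀/Z = 2.722e-10 m, v = Zαc/n = 2.553e6 m/s
f = v/(2πr) = 1.493e15 Hz

1.493e15 Hz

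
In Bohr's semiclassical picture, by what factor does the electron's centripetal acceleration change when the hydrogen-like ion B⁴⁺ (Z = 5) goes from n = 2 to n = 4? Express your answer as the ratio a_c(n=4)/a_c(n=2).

a_c ∝ Z^3 · n^-4; with Z fixed, a_c ∝ n^-4.
a_c(n=4)/a_c(n=2) = (4/2)^-4 = 1/16

1/16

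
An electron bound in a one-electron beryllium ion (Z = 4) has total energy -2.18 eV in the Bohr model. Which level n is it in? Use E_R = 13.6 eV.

10

E_n = −E_R Z²/n² ⇒ n² = E_R Z²/(−E_n) = 13.6 × 4² / 2.18 ≈ 99.82
n = 10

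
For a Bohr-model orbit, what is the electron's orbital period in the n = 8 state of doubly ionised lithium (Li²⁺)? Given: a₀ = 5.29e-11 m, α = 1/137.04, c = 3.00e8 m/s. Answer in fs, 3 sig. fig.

8.64 fs

r = n²a₀/Z = 8²·5.29e-11/3 = 1.13e-9 m
v = Zαc/n = 3·0.00730·3.00e8/8 = 8.21e5 m/s
T = 2πr/v = 8.64e-15 s = 8.64 fs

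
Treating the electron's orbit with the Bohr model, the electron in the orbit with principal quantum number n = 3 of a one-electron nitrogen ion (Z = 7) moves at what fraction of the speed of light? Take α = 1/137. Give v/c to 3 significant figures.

0.0170

v_n = Zαc/n, so v/c = Zα/n = 7 × 0.00730 / 3 = 0.0170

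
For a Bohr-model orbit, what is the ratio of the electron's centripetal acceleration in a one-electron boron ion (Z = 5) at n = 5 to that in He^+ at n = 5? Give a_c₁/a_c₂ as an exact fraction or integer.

125/8

a_c ∝ Z^3 · n^-4
a_c₁/a_c₂ = (5/2)^3 · (5/5)^-4 = 125/8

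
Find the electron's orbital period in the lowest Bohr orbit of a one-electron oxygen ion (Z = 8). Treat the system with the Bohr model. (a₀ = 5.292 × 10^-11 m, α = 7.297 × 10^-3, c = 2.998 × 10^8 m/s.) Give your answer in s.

2.375 × 10^-18 s

r = n²a₀/Z = 1²·5.292 × 10^-11/8 = 6.615 × 10^-12 m
v = Zαc/n = 8·0.007297·2.998 × 10^8/1 = 1.750 × 10^7 m/s
T = 2πr/v = 2.375 × 10^-18 s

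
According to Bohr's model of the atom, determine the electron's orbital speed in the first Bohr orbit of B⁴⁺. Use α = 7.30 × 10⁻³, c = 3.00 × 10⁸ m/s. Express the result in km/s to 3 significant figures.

v_n = Zαc/n = 5 × 0.00730 × 3.00 × 10⁸ / 1
    = 1.09 × 10⁴ km/s

1.09 × 10⁴ km/s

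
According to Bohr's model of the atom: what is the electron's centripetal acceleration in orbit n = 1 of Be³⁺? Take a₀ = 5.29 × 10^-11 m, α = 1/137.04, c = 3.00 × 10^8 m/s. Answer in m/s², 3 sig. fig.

r = n²a₀/Z = 1.32 × 10^-11 m, v = Zαc/n = 8.76 × 10^6 m/s
a = v²/r = (8.76 × 10^6)² / 1.32 × 10^-11 = 5.80 × 10^24 m/s²

5.80 × 10^24 m/s²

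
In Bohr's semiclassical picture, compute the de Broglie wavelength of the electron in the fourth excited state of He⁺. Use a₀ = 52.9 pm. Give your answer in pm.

The Bohr quantisation condition is nλ = 2πr_n.
r_n = n²a₀/Z = 661 pm
λ = 2πr_n/n = 2π·661/5 = 831 pm

831 pm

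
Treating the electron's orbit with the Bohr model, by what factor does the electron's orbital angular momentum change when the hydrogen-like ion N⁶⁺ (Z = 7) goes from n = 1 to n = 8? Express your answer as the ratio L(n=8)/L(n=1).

L = nℏ depends only on n, so L ∝ n.
L(n=8)/L(n=1) = (8/1)^1 = 8

8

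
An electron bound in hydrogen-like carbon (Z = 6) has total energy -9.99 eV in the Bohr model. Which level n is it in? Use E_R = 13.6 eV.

7

E_n = −E_R Z²/n² ⇒ n² = E_R Z²/(−E_n) = 13.6 × 6² / 9.99 ≈ 49.01
n = 7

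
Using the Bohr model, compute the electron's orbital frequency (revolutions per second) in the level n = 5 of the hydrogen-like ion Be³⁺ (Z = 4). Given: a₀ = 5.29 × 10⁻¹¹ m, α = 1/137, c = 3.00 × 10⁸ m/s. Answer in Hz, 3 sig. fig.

r = n²a₀/Z = 3.31 × 10⁻¹⁰ m, v = Zαc/n = 1.75 × 10⁶ m/s
f = v/(2πr) = 8.43 × 10¹⁴ Hz

8.43 × 10¹⁴ Hz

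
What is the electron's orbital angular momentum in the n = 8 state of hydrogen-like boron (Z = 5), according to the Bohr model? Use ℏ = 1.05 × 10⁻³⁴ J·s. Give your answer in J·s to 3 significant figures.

8.40 × 10⁻³⁴ J·s

L_n = nℏ = 8 × 1.05 × 10⁻³⁴ = 8.40 × 10⁻³⁴ J·s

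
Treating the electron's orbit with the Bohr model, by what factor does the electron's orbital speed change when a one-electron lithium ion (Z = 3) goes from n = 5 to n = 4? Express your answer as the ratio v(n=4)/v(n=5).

v ∝ Z^1 · n^-1; with Z fixed, v ∝ n^-1.
v(n=4)/v(n=5) = (4/5)^-1 = 5/4

5/4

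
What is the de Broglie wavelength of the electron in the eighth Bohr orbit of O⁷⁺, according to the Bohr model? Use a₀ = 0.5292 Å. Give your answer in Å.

3.325 Å

The Bohr quantisation condition is nλ = 2πr_n.
r_n = n²a₀/Z = 4.234 Å
λ = 2πr_n/n = 2π·4.234/8 = 3.325 Å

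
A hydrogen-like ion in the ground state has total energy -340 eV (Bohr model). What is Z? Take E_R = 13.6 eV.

5

E_n = −E_R Z²/n² ⇒ Z² = −E_n n²/E_R = 340 × 1² / 13.6 ≈ 25.00
Z = 5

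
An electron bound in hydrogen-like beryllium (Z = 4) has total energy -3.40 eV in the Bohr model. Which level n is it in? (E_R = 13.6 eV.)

8

E_n = −E_R Z²/n² ⇒ n² = E_R Z²/(−E_n) = 13.6 × 4² / 3.40 ≈ 64.00
n = 8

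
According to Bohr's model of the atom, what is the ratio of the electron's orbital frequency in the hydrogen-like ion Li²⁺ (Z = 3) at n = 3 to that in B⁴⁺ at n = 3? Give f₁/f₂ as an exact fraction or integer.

9/25

f ∝ Z^2 · n^-3
f₁/f₂ = (3/5)^2 · (3/3)^-3 = 9/25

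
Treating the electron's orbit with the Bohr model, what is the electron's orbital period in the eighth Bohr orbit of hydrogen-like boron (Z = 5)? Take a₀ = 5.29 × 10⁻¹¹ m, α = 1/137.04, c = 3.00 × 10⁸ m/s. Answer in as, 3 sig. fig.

r = n²a₀/Z = 8²·5.29 × 10⁻¹¹/5 = 6.77 × 10⁻¹⁰ m
v = Zαc/n = 5·0.00730·3.00 × 10⁸/8 = 1.37 × 10⁶ m/s
T = 2πr/v = 3.11 × 10⁻¹⁵ s = 3110 as

3110 as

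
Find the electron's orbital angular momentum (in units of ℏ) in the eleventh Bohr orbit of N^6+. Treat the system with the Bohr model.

L_n = nℏ, so L/ℏ = n = 11.

11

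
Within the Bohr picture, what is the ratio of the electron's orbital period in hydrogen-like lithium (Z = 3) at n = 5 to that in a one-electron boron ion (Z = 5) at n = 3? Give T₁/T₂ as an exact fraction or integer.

3125/243

T ∝ Z^-2 · n^3
T₁/T₂ = (3/5)^-2 · (5/3)^3 = 3125/243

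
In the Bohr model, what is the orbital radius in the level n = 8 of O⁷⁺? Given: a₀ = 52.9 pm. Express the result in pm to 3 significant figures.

423 pm

r_n = n²a₀/Z = 8² × 52.9 / 8
    = 64 × 52.9 / 8 = 423 pm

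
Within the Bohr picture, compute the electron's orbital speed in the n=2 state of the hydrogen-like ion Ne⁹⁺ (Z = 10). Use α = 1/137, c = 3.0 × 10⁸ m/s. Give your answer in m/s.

1.1 × 10⁷ m/s

v_n = Zαc/n = 10 × 0.0073 × 3.0 × 10⁸ / 2
    = 1.1 × 10⁷ m/s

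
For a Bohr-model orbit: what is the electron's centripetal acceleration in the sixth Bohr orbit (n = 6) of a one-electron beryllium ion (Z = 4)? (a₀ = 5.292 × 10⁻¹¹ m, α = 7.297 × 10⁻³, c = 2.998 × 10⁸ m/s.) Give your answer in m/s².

r = n²a₀/Z = 4.763 × 10⁻¹⁰ m, v = Zαc/n = 1.458 × 10⁶ m/s
a = v²/r = (1.458 × 10⁶)² / 4.763 × 10⁻¹⁰ = 4.466 × 10²¹ m/s²

4.466 × 10²¹ m/s²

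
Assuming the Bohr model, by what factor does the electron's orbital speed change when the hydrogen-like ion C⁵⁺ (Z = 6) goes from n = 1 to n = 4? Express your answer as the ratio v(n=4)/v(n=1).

1/4

v ∝ Z^1 · n^-1; with Z fixed, v ∝ n^-1.
v(n=4)/v(n=1) = (4/1)^-1 = 1/4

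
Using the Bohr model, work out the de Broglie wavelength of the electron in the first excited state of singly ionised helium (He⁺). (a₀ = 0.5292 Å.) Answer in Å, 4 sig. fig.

The Bohr quantisation condition is nλ = 2πr_n.
r_n = n²a₀/Z = 1.058 Å
λ = 2πr_n/n = 2π·1.058/2 = 3.325 Å

3.325 Å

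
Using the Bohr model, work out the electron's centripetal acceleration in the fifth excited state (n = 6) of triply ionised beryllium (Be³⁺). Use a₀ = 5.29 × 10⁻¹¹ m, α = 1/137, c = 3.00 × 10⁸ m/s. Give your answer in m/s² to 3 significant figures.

4.48 × 10²¹ m/s²

r = n²a₀/Z = 4.76 × 10⁻¹⁰ m, v = Zαc/n = 1.46 × 10⁶ m/s
a = v²/r = (1.46 × 10⁶)² / 4.76 × 10⁻¹⁰ = 4.48 × 10²¹ m/s²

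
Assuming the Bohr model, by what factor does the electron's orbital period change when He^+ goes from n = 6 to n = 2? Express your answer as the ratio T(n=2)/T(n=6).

1/27

T ∝ Z^-2 · n^3; with Z fixed, T ∝ n^3.
T(n=2)/T(n=6) = (2/6)^3 = 1/27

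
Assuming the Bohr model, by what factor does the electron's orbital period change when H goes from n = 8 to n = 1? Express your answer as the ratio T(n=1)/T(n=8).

1/512

T ∝ Z^-2 · n^3; with Z fixed, T ∝ n^3.
T(n=1)/T(n=8) = (1/8)^3 = 1/512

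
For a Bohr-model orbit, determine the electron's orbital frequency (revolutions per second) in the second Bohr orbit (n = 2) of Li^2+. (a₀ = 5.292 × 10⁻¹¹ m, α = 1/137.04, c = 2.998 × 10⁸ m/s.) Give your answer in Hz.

r = n²a₀/Z = 7.056 × 10⁻¹¹ m, v = Zαc/n = 3.282 × 10⁶ m/s
f = v/(2πr) = 7.402 × 10¹⁵ Hz

7.402 × 10¹⁵ Hz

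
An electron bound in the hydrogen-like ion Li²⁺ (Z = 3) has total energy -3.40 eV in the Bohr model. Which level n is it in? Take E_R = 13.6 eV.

6

E_n = −E_R Z²/n² ⇒ n² = E_R Z²/(−E_n) = 13.6 × 3² / 3.40 ≈ 36.00
n = 6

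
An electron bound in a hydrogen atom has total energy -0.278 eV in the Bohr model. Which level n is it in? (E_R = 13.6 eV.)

7

E_n = −E_R Z²/n² ⇒ n² = E_R Z²/(−E_n) = 13.6 × 1² / 0.278 ≈ 48.92
n = 7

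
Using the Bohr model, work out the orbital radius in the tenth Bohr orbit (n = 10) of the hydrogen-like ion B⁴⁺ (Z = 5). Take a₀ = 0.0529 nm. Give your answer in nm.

1.06 nm

r_n = n²a₀/Z = 10² × 0.0529 / 5
    = 100 × 0.0529 / 5 = 1.06 nm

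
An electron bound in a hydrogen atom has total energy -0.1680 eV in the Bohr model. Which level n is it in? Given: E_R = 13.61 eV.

9

E_n = −E_R Z²/n² ⇒ n² = E_R Z²/(−E_n) = 13.61 × 1² / 0.1680 ≈ 81.01
n = 9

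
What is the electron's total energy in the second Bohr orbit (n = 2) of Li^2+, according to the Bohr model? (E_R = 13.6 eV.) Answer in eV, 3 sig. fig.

E_n = −E_R·Z²/n² = −13.6 × 3²/2² = -30.6 eV

-30.6 eV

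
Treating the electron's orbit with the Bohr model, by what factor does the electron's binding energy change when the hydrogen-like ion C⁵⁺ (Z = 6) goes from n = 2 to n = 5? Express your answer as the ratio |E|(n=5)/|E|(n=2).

|E| ∝ Z^2 · n^-2; with Z fixed, |E| ∝ n^-2.
|E|(n=5)/|E|(n=2) = (5/2)^-2 = 4/25

4/25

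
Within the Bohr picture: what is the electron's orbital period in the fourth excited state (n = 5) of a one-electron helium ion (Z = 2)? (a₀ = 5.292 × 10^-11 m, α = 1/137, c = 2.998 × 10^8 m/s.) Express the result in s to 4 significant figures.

r = n²a₀/Z = 5²·5.292 × 10^-11/2 = 6.615 × 10^-10 m
v = Zαc/n = 2·0.007299·2.998 × 10^8/5 = 8.753 × 10^5 m/s
T = 2πr/v = 4.748 × 10^-15 s

4.748 × 10^-15 s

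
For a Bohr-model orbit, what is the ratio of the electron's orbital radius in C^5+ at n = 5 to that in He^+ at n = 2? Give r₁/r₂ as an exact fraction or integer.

r ∝ Z^-1 · n^2
r₁/r₂ = (6/2)^-1 · (5/2)^2 = 25/12

25/12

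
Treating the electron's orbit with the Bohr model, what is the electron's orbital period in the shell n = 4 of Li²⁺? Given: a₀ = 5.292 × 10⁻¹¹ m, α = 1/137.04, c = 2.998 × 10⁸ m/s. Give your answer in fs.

1.081 fs

r = n²a₀/Z = 4²·5.292 × 10⁻¹¹/3 = 2.822 × 10⁻¹⁰ m
v = Zαc/n = 3·0.007297·2.998 × 10⁸/4 = 1.641 × 10⁶ m/s
T = 2πr/v = 1.081 × 10⁻¹⁵ s = 1.081 fs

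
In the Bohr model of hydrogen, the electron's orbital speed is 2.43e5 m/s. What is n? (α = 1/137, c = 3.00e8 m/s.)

9

v_n = Zαc/n ⇒ n = Zαc/v = 1 × 0.00730 × 3.00e8 / 2.43e5 ≈ 9.01
n = 9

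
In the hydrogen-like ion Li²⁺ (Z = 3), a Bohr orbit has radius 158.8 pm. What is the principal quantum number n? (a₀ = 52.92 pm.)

3

r_n = n²a₀/Z ⇒ n² = rZ/a₀ = 158.8 × 3 / 52.92 ≈ 9.00
n = 3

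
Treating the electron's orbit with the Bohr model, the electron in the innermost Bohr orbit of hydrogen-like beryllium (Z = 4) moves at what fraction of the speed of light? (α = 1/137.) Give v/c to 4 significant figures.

v_n = Zαc/n, so v/c = Zα/n = 4 × 0.007299 / 1 = 0.02920

0.02920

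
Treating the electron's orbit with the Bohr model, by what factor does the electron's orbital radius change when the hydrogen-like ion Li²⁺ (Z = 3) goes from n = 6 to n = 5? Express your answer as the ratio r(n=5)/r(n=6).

25/36

r ∝ Z^-1 · n^2; with Z fixed, r ∝ n^2.
r(n=5)/r(n=6) = (5/6)^2 = 25/36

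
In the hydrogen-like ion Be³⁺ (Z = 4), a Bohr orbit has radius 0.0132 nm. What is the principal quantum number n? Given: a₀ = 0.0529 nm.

r_n = n²a₀/Z ⇒ n² = rZ/a₀ = 0.0132 × 4 / 0.0529 ≈ 1.00
n = 1

1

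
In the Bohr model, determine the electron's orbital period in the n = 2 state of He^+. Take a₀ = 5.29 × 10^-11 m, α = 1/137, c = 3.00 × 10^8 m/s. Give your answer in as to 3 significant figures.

304 as

r = n²a₀/Z = 2²·5.29 × 10^-11/2 = 1.06 × 10^-10 m
v = Zαc/n = 2·0.00730·3.00 × 10^8/2 = 2.19 × 10^6 m/s
T = 2πr/v = 3.04 × 10^-16 s = 304 as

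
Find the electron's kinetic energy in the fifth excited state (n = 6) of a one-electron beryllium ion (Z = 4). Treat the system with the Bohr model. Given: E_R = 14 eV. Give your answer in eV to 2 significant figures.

For a Coulomb orbit the virial theorem gives K = −E_n.
E_n = −E_R·Z²/n², so K = E_R·Z²/n² = 14 × 4²/6² = 6.2 eV

6.2 eV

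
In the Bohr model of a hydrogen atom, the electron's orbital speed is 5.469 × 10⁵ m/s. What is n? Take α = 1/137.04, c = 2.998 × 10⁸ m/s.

v_n = Zαc/n ⇒ n = Zαc/v = 1 × 0.007297 × 2.998 × 10⁸ / 5.469 × 10⁵ ≈ 4.00
n = 4

4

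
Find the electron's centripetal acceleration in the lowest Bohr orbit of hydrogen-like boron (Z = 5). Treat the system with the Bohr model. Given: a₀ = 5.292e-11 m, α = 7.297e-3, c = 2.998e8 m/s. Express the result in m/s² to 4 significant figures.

r = n²a₀/Z = 1.058e-11 m, v = Zαc/n = 1.094e7 m/s
a = v²/r = (1.094e7)² / 1.058e-11 = 1.130e25 m/s²

1.130e25 m/s²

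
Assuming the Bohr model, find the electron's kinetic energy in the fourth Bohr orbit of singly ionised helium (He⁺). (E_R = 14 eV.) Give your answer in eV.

3.5 eV

For a Coulomb orbit the virial theorem gives K = −E_n.
E_n = −E_R·Z²/n², so K = E_R·Z²/n² = 14 × 2²/4² = 3.5 eV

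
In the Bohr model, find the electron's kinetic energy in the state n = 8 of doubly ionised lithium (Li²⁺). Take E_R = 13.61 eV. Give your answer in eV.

1.914 eV

For a Coulomb orbit the virial theorem gives K = −E_n.
E_n = −E_R·Z²/n², so K = E_R·Z²/n² = 13.61 × 3²/8² = 1.914 eV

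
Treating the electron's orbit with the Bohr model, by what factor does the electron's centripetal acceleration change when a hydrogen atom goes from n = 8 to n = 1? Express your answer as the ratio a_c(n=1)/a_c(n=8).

a_c ∝ Z^3 · n^-4; with Z fixed, a_c ∝ n^-4.
a_c(n=1)/a_c(n=8) = (1/8)^-4 = 4096

4096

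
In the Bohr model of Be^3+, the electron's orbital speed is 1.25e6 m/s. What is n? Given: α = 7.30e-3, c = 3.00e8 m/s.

7

v_n = Zαc/n ⇒ n = Zαc/v = 4 × 0.00730 × 3.00e8 / 1.25e6 ≈ 7.01
n = 7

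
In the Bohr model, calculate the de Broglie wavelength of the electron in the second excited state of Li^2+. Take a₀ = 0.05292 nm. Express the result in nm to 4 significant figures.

The Bohr quantisation condition is nλ = 2πr_n.
r_n = n²a₀/Z = 0.1588 nm
λ = 2πr_n/n = 2π·0.1588/3 = 0.3325 nm

0.3325 nm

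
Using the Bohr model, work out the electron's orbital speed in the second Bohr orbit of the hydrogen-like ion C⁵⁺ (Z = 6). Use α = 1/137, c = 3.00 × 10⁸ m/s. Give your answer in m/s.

v_n = Zαc/n = 6 × 0.00730 × 3.00 × 10⁸ / 2
    = 6.57 × 10⁶ m/s

6.57 × 10⁶ m/s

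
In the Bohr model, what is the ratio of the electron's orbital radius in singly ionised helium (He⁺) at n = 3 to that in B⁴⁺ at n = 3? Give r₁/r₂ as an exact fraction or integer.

5/2

r ∝ Z^-1 · n^2
r₁/r₂ = (2/5)^-1 · (3/3)^2 = 5/2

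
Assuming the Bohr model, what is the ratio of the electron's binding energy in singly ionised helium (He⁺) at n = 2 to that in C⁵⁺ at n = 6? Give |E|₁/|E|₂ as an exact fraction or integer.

1

|E| ∝ Z^2 · n^-2
|E|₁/|E|₂ = (2/6)^2 · (2/6)^-2 = 1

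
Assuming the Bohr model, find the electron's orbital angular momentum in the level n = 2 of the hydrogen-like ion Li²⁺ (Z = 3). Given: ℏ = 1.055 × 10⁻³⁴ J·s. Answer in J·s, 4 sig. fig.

2.110 × 10⁻³⁴ J·s

L_n = nℏ = 2 × 1.055 × 10⁻³⁴ = 2.110 × 10⁻³⁴ J·s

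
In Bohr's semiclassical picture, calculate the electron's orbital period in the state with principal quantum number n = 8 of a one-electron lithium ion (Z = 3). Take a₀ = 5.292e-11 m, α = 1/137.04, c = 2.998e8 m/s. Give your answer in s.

r = n²a₀/Z = 8²·5.292e-11/3 = 1.129e-9 m
v = Zαc/n = 3·0.007297·2.998e8/8 = 8.204e5 m/s
T = 2πr/v = 8.647e-15 s

8.647e-15 s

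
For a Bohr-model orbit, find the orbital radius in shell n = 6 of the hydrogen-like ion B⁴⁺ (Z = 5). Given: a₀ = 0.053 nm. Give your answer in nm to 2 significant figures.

0.38 nm

r_n = n²a₀/Z = 6² × 0.053 / 5
    = 36 × 0.053 / 5 = 0.38 nm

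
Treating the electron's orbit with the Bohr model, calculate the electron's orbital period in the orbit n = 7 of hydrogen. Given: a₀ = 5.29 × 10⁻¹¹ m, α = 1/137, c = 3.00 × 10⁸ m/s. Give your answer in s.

5.21 × 10⁻¹⁴ s

r = n²a₀/Z = 7²·5.29 × 10⁻¹¹/1 = 2.59 × 10⁻⁹ m
v = Zαc/n = 1·0.00730·3.00 × 10⁸/7 = 3.13 × 10⁵ m/s
T = 2πr/v = 5.21 × 10⁻¹⁴ s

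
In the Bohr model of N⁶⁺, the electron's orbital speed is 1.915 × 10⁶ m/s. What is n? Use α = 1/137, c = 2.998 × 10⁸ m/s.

8

v_n = Zαc/n ⇒ n = Zαc/v = 7 × 0.007299 × 2.998 × 10⁸ / 1.915 × 10⁶ ≈ 8.00
n = 8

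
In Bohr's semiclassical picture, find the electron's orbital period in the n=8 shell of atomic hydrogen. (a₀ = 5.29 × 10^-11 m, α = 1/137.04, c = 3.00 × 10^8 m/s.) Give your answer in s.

r = n²a₀/Z = 8²·5.29 × 10^-11/1 = 3.39 × 10^-9 m
v = Zαc/n = 1·0.00730·3.00 × 10^8/8 = 2.74 × 10^5 m/s
T = 2πr/v = 7.77 × 10^-14 s

7.77 × 10^-14 s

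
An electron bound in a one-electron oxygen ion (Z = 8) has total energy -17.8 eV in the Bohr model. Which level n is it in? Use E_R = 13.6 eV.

E_n = −E_R Z²/n² ⇒ n² = E_R Z²/(−E_n) = 13.6 × 8² / 17.8 ≈ 48.90
n = 7

7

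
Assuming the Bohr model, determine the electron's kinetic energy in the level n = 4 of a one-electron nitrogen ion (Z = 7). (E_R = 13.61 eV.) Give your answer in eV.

For a Coulomb orbit the virial theorem gives K = −E_n.
E_n = −E_R·Z²/n², so K = E_R·Z²/n² = 13.61 × 7²/4² = 41.68 eV

41.68 eV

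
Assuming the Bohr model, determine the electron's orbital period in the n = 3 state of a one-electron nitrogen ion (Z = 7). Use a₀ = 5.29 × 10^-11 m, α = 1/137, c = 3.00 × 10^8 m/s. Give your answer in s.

r = n²a₀/Z = 3²·5.29 × 10^-11/7 = 6.80 × 10^-11 m
v = Zαc/n = 7·0.00730·3.00 × 10^8/3 = 5.11 × 10^6 m/s
T = 2πr/v = 8.36 × 10^-17 s

8.36 × 10^-17 s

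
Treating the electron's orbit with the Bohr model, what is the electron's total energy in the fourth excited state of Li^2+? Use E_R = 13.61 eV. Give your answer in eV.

-4.900 eV

E_n = −E_R·Z²/n² = −13.61 × 3²/5² = -4.900 eV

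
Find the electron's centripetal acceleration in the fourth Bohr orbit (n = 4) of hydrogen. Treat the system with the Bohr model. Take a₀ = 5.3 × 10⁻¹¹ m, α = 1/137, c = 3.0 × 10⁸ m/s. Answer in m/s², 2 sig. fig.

r = n²a₀/Z = 8.5 × 10⁻¹⁰ m, v = Zαc/n = 5.5 × 10⁵ m/s
a = v²/r = (5.5 × 10⁵)² / 8.5 × 10⁻¹⁰ = 3.5 × 10²⁰ m/s²

3.5 × 10²⁰ m/s²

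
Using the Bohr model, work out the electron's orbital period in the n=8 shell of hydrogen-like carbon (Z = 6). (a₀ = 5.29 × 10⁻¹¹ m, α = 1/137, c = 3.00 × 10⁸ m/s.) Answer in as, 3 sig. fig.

2160 as

r = n²a₀/Z = 8²·5.29 × 10⁻¹¹/6 = 5.64 × 10⁻¹⁰ m
v = Zαc/n = 6·0.00730·3.00 × 10⁸/8 = 1.64 × 10⁶ m/s
T = 2πr/v = 2.16 × 10⁻¹⁵ s = 2160 as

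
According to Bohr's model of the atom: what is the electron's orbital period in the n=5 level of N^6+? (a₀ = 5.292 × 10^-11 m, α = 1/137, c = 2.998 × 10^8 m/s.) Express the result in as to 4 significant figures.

387.6 as

r = n²a₀/Z = 5²·5.292 × 10^-11/7 = 1.890 × 10^-10 m
v = Zαc/n = 7·0.007299·2.998 × 10^8/5 = 3.064 × 10^6 m/s
T = 2πr/v = 3.876 × 10^-16 s = 387.6 as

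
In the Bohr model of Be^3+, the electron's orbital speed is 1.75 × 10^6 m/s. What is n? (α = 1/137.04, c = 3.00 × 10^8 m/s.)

v_n = Zαc/n ⇒ n = Zαc/v = 4 × 0.00730 × 3.00 × 10^8 / 1.75 × 10^6 ≈ 5.00
n = 5

5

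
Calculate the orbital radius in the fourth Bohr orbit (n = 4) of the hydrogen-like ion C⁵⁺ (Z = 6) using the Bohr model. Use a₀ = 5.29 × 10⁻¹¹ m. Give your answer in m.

1.41 × 10⁻¹⁰ m

r_n = n²a₀/Z = 4² × 5.29 × 10⁻¹¹ / 6
    = 16 × 5.29 × 10⁻¹¹ / 6 = 1.41 × 10⁻¹⁰ m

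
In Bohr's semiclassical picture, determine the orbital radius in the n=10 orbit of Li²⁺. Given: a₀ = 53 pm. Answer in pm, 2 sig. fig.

r_n = n²a₀/Z = 10² × 53 / 3
    = 100 × 53 / 3 = 1800 pm

1800 pm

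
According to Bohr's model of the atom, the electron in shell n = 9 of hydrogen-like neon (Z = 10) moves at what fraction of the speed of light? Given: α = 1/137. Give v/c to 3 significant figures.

v_n = Zαc/n, so v/c = Zα/n = 10 × 0.00730 / 9 = 0.00811

0.00811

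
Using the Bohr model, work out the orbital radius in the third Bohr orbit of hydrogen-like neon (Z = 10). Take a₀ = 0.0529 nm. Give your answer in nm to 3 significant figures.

0.0476 nm

r_n = n²a₀/Z = 3² × 0.0529 / 10
    = 9 × 0.0529 / 10 = 0.0476 nm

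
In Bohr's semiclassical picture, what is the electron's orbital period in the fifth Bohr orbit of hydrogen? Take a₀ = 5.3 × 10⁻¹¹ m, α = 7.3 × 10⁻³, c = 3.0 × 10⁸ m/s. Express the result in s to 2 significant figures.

r = n²a₀/Z = 5²·5.3 × 10⁻¹¹/1 = 1.3 × 10⁻⁹ m
v = Zαc/n = 1·0.0073·3.0 × 10⁸/5 = 4.4 × 10⁵ m/s
T = 2πr/v = 1.9 × 10⁻¹⁴ s

1.9 × 10⁻¹⁴ s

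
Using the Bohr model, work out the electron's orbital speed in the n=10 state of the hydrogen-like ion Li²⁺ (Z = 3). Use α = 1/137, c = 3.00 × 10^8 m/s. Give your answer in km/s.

657 km/s

v_n = Zαc/n = 3 × 0.00730 × 3.00 × 10^8 / 10
    = 657 km/s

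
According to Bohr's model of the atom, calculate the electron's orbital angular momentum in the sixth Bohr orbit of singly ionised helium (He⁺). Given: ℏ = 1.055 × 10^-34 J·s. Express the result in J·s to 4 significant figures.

6.330 × 10^-34 J·s

L_n = nℏ = 6 × 1.055 × 10^-34 = 6.330 × 10^-34 J·s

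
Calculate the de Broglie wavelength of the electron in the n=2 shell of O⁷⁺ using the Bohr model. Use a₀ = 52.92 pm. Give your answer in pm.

The Bohr quantisation condition is nλ = 2πr_n.
r_n = n²a₀/Z = 26.46 pm
λ = 2πr_n/n = 2π·26.46/2 = 83.13 pm

83.13 pm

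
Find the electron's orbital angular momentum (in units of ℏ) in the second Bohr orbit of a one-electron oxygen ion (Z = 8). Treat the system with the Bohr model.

L_n = nℏ, so L/ℏ = n = 2.

2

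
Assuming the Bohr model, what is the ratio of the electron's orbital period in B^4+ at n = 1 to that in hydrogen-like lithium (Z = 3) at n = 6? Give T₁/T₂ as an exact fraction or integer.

1/600

T ∝ Z^-2 · n^3
T₁/T₂ = (5/3)^-2 · (1/6)^3 = 1/600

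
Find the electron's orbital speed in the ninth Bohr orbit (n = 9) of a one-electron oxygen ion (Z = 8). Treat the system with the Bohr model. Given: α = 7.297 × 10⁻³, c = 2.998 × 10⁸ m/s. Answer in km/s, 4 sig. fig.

1945 km/s

v_n = Zαc/n = 8 × 0.007297 × 2.998 × 10⁸ / 9
    = 1945 km/s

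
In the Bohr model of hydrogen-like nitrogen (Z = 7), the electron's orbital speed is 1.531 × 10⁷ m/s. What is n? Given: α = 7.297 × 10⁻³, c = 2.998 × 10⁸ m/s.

v_n = Zαc/n ⇒ n = Zαc/v = 7 × 0.007297 × 2.998 × 10⁸ / 1.531 × 10⁷ ≈ 1.00
n = 1

1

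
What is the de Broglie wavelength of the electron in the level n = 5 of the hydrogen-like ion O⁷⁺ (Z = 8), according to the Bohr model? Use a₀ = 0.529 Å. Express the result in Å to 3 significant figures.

The Bohr quantisation condition is nλ = 2πr_n.
r_n = n²a₀/Z = 1.65 Å
λ = 2πr_n/n = 2π·1.65/5 = 2.08 Å

2.08 Å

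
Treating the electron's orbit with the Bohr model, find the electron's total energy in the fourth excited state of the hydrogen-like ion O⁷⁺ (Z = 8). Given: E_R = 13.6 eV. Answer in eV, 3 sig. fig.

E_n = −E_R·Z²/n² = −13.6 × 8²/5² = -34.8 eV

-34.8 eV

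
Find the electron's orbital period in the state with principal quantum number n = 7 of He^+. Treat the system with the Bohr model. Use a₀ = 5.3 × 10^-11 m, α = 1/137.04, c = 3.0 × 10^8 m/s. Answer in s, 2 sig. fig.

r = n²a₀/Z = 7²·5.3 × 10^-11/2 = 1.3 × 10^-9 m
v = Zαc/n = 2·0.0073·3.0 × 10^8/7 = 6.3 × 10^5 m/s
T = 2πr/v = 1.3 × 10^-14 s

1.3 × 10^-14 s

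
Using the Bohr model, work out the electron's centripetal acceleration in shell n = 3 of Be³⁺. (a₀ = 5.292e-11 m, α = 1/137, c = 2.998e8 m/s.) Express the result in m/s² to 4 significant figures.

r = n²a₀/Z = 1.191e-10 m, v = Zαc/n = 2.918e6 m/s
a = v²/r = (2.918e6)² / 1.191e-10 = 7.150e22 m/s²

7.150e22 m/s²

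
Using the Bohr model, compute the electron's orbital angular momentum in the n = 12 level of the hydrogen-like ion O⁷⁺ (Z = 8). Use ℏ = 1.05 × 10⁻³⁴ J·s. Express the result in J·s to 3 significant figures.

L_n = nℏ = 12 × 1.05 × 10⁻³⁴ = 1.26 × 10⁻³³ J·s

1.26 × 10⁻³³ J·s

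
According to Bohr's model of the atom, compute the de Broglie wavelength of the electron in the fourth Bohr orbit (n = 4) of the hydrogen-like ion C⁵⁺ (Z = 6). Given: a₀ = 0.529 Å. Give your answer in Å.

The Bohr quantisation condition is nλ = 2πr_n.
r_n = n²a₀/Z = 1.41 Å
λ = 2πr_n/n = 2π·1.41/4 = 2.22 Å

2.22 Å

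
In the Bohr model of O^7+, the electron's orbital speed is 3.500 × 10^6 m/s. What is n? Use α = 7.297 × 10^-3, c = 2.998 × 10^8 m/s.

5

v_n = Zαc/n ⇒ n = Zαc/v = 8 × 0.007297 × 2.998 × 10^8 / 3.500 × 10^6 ≈ 5.00
n = 5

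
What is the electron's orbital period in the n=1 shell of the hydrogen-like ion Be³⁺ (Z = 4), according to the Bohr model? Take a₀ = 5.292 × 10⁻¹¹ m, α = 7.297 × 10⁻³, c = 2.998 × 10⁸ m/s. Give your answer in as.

9.500 as

r = n²a₀/Z = 1²·5.292 × 10⁻¹¹/4 = 1.323 × 10⁻¹¹ m
v = Zαc/n = 4·0.007297·2.998 × 10⁸/1 = 8.751 × 10⁶ m/s
T = 2πr/v = 9.500 × 10⁻¹⁸ s = 9.500 as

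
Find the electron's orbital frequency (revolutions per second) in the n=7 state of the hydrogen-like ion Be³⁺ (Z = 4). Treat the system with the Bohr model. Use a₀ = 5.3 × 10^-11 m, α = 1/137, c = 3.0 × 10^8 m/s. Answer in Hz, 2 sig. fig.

r = n²a₀/Z = 6.5 × 10^-10 m, v = Zαc/n = 1.3 × 10^6 m/s
f = v/(2πr) = 3.1 × 10^14 Hz

3.1 × 10^14 Hz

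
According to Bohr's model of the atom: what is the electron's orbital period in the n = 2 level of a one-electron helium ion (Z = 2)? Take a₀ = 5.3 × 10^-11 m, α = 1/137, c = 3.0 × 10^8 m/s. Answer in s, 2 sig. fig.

3.0 × 10^-16 s

r = n²a₀/Z = 2²·5.3 × 10^-11/2 = 1.1 × 10^-10 m
v = Zαc/n = 2·0.0073·3.0 × 10^8/2 = 2.2 × 10^6 m/s
T = 2πr/v = 3.0 × 10^-16 s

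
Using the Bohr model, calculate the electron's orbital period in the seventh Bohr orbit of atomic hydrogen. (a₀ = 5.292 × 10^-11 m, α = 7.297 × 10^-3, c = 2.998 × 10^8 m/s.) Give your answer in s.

r = n²a₀/Z = 7²·5.292 × 10^-11/1 = 2.593 × 10^-9 m
v = Zαc/n = 1·0.007297·2.998 × 10^8/7 = 3.125 × 10^5 m/s
T = 2πr/v = 5.213 × 10^-14 s

5.213 × 10^-14 s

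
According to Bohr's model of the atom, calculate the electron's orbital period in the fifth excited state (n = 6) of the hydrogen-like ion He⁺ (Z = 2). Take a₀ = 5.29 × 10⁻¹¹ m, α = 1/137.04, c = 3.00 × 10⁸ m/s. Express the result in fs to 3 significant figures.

8.20 fs

r = n²a₀/Z = 6²·5.29 × 10⁻¹¹/2 = 9.52 × 10⁻¹⁰ m
v = Zαc/n = 2·0.00730·3.00 × 10⁸/6 = 7.30 × 10⁵ m/s
T = 2πr/v = 8.20 × 10⁻¹⁵ s = 8.20 fs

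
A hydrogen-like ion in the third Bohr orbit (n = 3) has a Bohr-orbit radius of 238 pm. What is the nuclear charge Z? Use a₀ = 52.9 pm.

r_n = n²a₀/Z ⇒ Z = n²a₀/r = 3² × 52.9 / 238 ≈ 2.00
Z = 2

2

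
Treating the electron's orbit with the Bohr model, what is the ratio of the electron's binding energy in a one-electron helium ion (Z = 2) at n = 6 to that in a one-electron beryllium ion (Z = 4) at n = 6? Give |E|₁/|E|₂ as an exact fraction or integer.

1/4

|E| ∝ Z^2 · n^-2
|E|₁/|E|₂ = (2/4)^2 · (6/6)^-2 = 1/4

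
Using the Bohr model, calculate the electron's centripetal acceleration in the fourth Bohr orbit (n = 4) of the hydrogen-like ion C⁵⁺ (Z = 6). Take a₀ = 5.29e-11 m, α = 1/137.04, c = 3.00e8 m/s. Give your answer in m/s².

r = n²a₀/Z = 1.41e-10 m, v = Zαc/n = 3.28e6 m/s
a = v²/r = (3.28e6)² / 1.41e-10 = 7.64e22 m/s²

7.64e22 m/s²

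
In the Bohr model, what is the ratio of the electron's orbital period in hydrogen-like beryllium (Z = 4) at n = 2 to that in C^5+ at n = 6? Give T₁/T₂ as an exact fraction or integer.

1/12

T ∝ Z^-2 · n^3
T₁/T₂ = (4/6)^-2 · (2/6)^3 = 1/12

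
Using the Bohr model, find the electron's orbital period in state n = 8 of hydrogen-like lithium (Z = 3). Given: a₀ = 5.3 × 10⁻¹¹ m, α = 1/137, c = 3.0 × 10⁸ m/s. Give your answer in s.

r = n²a₀/Z = 8²·5.3 × 10⁻¹¹/3 = 1.1 × 10⁻⁹ m
v = Zαc/n = 3·0.0073·3.0 × 10⁸/8 = 8.2 × 10⁵ m/s
T = 2πr/v = 8.7 × 10⁻¹⁵ s

8.7 × 10⁻¹⁵ s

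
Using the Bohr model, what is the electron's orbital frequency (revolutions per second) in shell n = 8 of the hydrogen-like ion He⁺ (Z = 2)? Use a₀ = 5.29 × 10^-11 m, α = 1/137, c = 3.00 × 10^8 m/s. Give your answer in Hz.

r = n²a₀/Z = 1.69 × 10^-9 m, v = Zαc/n = 5.47 × 10^5 m/s
f = v/(2πr) = 5.15 × 10^13 Hz

5.15 × 10^13 Hz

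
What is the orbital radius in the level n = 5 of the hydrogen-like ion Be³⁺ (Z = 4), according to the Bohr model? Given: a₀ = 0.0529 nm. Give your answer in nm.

r_n = n²a₀/Z = 5² × 0.0529 / 4
    = 25 × 0.0529 / 4 = 0.331 nm

0.331 nm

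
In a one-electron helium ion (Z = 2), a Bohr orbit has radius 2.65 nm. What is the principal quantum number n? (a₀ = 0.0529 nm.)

r_n = n²a₀/Z ⇒ n² = rZ/a₀ = 2.65 × 2 / 0.0529 ≈ 100.19
n = 10

10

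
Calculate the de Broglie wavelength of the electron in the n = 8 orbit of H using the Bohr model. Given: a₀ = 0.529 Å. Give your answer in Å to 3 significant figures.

26.6 Å

The Bohr quantisation condition is nλ = 2πr_n.
r_n = n²a₀/Z = 33.9 Å
λ = 2πr_n/n = 2π·33.9/8 = 26.6 Å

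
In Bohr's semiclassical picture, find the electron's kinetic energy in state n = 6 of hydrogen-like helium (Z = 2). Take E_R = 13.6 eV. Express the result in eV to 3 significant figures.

1.51 eV

For a Coulomb orbit the virial theorem gives K = −E_n.
E_n = −E_R·Z²/n², so K = E_R·Z²/n² = 13.6 × 2²/6² = 1.51 eV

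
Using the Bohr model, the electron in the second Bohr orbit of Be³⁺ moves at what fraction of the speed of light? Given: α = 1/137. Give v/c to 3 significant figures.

0.0146

v_n = Zαc/n, so v/c = Zα/n = 4 × 0.00730 / 2 = 0.0146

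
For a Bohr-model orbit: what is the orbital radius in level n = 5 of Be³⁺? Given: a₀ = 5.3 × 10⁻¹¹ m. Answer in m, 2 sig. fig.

r_n = n²a₀/Z = 5² × 5.3 × 10⁻¹¹ / 4
    = 25 × 5.3 × 10⁻¹¹ / 4 = 3.3 × 10⁻¹⁰ m

3.3 × 10⁻¹⁰ m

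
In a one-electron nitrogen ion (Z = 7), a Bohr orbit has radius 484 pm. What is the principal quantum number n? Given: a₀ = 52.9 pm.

r_n = n²a₀/Z ⇒ n² = rZ/a₀ = 484 × 7 / 52.9 ≈ 64.05
n = 8

8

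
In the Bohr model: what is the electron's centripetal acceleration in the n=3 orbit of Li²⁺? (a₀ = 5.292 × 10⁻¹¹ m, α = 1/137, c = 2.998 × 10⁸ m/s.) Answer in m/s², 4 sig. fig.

r = n²a₀/Z = 1.588 × 10⁻¹⁰ m, v = Zαc/n = 2.188 × 10⁶ m/s
a = v²/r = (2.188 × 10⁶)² / 1.588 × 10⁻¹⁰ = 3.016 × 10²² m/s²

3.016 × 10²² m/s²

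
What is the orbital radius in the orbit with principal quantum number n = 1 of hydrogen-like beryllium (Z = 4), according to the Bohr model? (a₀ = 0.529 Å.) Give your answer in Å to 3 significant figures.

r_n = n²a₀/Z = 1² × 0.529 / 4
    = 1 × 0.529 / 4 = 0.132 Å

0.132 Å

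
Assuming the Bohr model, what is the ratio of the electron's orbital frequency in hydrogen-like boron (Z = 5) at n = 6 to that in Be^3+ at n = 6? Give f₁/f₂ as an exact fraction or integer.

f ∝ Z^2 · n^-3
f₁/f₂ = (5/4)^2 · (6/6)^-3 = 25/16

25/16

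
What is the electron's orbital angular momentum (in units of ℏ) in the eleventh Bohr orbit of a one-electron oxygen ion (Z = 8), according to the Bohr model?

L_n = nℏ, so L/ℏ = n = 11.

11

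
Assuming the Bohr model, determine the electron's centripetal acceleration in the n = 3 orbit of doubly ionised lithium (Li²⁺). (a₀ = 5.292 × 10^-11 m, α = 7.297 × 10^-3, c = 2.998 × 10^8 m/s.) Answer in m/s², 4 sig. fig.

3.014 × 10^22 m/s²

r = n²a₀/Z = 1.588 × 10^-10 m, v = Zαc/n = 2.188 × 10^6 m/s
a = v²/r = (2.188 × 10^6)² / 1.588 × 10^-10 = 3.014 × 10^22 m/s²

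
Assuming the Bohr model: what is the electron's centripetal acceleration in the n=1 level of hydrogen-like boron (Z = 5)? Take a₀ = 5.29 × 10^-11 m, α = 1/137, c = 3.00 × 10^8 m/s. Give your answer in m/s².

1.13 × 10^25 m/s²

r = n²a₀/Z = 1.06 × 10^-11 m, v = Zαc/n = 1.09 × 10^7 m/s
a = v²/r = (1.09 × 10^7)² / 1.06 × 10^-11 = 1.13 × 10^25 m/s²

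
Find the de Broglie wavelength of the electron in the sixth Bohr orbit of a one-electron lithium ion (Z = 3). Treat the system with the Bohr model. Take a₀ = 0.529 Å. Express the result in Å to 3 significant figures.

The Bohr quantisation condition is nλ = 2πr_n.
r_n = n²a₀/Z = 6.35 Å
λ = 2πr_n/n = 2π·6.35/6 = 6.65 Å

6.65 Å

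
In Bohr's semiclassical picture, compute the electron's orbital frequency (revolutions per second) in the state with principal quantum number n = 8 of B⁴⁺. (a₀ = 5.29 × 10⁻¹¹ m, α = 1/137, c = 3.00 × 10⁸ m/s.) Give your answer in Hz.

3.22 × 10¹⁴ Hz

r = n²a₀/Z = 6.77 × 10⁻¹⁰ m, v = Zαc/n = 1.37 × 10⁶ m/s
f = v/(2πr) = 3.22 × 10¹⁴ Hz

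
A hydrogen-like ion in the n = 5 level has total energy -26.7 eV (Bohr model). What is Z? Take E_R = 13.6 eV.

E_n = −E_R Z²/n² ⇒ Z² = −E_n n²/E_R = 26.7 × 5² / 13.6 ≈ 49.08
Z = 7

7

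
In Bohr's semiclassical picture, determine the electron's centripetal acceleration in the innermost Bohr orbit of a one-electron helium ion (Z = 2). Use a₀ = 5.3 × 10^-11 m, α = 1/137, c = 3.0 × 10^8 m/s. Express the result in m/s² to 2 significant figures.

7.2 × 10^23 m/s²

r = n²a₀/Z = 2.6 × 10^-11 m, v = Zαc/n = 4.4 × 10^6 m/s
a = v²/r = (4.4 × 10^6)² / 2.6 × 10^-11 = 7.2 × 10^23 m/s²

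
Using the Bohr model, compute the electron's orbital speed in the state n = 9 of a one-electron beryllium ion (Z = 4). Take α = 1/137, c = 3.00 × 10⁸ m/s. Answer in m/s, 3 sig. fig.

9.73 × 10⁵ m/s

v_n = Zαc/n = 4 × 0.00730 × 3.00 × 10⁸ / 9
    = 9.73 × 10⁵ m/s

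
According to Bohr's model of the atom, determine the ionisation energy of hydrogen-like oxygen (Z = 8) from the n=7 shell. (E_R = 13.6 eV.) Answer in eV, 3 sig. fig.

E_n = −E_R·Z²/n² = −13.6 × 8²/7² eV = -17.8 eV
Ionisation energy = −E_n = 17.8 eV

17.8 eV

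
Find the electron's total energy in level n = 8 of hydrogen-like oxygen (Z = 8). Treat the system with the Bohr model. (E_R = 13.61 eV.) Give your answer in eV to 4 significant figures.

E_n = −E_R·Z²/n² = −13.61 × 8²/8² = -13.61 eV

-13.61 eV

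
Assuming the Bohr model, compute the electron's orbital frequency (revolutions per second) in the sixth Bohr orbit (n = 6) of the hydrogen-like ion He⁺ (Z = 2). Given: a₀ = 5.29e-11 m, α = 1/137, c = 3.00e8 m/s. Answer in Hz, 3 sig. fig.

r = n²a₀/Z = 9.52e-10 m, v = Zαc/n = 7.30e5 m/s
f = v/(2πr) = 1.22e14 Hz

1.22e14 Hz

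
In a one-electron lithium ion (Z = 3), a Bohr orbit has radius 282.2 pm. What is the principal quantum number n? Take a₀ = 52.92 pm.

r_n = n²a₀/Z ⇒ n² = rZ/a₀ = 282.2 × 3 / 52.92 ≈ 16.00
n = 4

4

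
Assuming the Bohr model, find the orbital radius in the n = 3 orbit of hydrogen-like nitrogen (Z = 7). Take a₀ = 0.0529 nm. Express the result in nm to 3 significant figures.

0.0680 nm

r_n = n²a₀/Z = 3² × 0.0529 / 7
    = 9 × 0.0529 / 7 = 0.0680 nm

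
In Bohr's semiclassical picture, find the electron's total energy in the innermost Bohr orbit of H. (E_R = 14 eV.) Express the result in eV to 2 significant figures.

-14 eV

E_n = −E_R·Z²/n² = −14 × 1²/1² = -14 eV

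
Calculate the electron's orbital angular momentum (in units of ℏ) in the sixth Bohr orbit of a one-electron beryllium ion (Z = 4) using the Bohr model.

L_n = nℏ, so L/ℏ = n = 6.

6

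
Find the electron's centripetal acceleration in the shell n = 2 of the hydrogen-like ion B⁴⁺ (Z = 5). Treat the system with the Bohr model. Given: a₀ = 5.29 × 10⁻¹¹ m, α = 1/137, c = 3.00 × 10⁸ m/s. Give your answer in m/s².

r = n²a₀/Z = 4.23 × 10⁻¹¹ m, v = Zαc/n = 5.47 × 10⁶ m/s
a = v²/r = (5.47 × 10⁶)² / 4.23 × 10⁻¹¹ = 7.08 × 10²³ m/s²

7.08 × 10²³ m/s²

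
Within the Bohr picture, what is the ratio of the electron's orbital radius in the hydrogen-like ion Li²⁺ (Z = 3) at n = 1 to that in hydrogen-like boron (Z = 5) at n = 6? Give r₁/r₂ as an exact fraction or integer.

r ∝ Z^-1 · n^2
r₁/r₂ = (3/5)^-1 · (1/6)^2 = 5/108

5/108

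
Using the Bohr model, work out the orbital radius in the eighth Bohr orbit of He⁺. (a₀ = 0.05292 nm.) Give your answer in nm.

r_n = n²a₀/Z = 8² × 0.05292 / 2
    = 64 × 0.05292 / 2 = 1.693 nm

1.693 nm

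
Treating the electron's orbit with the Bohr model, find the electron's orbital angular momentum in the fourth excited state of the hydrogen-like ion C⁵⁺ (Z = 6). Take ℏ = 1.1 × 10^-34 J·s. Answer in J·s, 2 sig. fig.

5.5 × 10^-34 J·s

L_n = nℏ = 5 × 1.1 × 10^-34 = 5.5 × 10^-34 J·s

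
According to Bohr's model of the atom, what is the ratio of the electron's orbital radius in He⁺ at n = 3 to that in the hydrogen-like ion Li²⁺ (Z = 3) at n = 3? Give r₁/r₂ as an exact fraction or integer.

r ∝ Z^-1 · n^2
r₁/r₂ = (2/3)^-1 · (3/3)^2 = 3/2

3/2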